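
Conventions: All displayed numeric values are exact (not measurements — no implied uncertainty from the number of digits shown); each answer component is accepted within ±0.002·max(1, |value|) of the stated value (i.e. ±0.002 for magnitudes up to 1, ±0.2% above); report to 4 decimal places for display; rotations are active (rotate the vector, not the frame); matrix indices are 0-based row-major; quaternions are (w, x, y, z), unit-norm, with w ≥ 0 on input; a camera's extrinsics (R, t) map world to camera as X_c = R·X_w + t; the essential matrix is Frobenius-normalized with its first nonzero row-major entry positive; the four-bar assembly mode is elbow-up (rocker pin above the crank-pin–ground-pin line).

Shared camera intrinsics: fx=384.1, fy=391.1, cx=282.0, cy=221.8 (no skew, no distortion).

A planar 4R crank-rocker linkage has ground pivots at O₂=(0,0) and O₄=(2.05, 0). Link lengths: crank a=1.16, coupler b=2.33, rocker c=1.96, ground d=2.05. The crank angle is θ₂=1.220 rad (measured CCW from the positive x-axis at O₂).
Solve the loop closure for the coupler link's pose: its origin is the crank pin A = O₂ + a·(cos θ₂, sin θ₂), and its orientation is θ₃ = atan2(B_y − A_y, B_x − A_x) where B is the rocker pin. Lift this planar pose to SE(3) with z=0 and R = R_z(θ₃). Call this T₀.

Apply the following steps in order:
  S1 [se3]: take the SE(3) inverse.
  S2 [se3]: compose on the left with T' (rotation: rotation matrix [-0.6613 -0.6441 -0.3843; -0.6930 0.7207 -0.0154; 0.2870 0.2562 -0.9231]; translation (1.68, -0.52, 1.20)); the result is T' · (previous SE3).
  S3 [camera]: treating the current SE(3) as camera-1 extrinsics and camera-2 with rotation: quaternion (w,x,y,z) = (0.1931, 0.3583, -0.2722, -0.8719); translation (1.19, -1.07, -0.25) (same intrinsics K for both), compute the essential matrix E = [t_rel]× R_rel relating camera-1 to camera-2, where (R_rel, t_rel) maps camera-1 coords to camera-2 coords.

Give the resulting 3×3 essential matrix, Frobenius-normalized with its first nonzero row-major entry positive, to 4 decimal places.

source (fourbar_fk): coupler pose = R=[0.9400 -0.3413 0.0000; 0.3413 0.9400 0.0000; 0.0000 0.0000 1.0000], t=(0.3986, 1.0894, 0.0000)
after S1 (invert_se3): R=[0.9400 0.3413 0.0000; -0.3413 0.9400 0.0000; 0.0000 0.0000 1.0000], t=(-0.7465, -0.8879, 0.0000)
after S2 (compose_se3): R=[-0.4018 -0.8312 -0.3844; -0.8974 0.4410 -0.0154; 0.1823 0.3387 -0.9231], t=(2.7456, -0.6426, 0.7583)
after S3 (essential): [0.0327 0.4579 -0.5378; -0.1895 -0.3017 -0.2646; -0.2349 -0.3705 -0.3327]

matrix = [0.0327 0.4579 -0.5378; -0.1895 -0.3017 -0.2646; -0.2349 -0.3705 -0.3327]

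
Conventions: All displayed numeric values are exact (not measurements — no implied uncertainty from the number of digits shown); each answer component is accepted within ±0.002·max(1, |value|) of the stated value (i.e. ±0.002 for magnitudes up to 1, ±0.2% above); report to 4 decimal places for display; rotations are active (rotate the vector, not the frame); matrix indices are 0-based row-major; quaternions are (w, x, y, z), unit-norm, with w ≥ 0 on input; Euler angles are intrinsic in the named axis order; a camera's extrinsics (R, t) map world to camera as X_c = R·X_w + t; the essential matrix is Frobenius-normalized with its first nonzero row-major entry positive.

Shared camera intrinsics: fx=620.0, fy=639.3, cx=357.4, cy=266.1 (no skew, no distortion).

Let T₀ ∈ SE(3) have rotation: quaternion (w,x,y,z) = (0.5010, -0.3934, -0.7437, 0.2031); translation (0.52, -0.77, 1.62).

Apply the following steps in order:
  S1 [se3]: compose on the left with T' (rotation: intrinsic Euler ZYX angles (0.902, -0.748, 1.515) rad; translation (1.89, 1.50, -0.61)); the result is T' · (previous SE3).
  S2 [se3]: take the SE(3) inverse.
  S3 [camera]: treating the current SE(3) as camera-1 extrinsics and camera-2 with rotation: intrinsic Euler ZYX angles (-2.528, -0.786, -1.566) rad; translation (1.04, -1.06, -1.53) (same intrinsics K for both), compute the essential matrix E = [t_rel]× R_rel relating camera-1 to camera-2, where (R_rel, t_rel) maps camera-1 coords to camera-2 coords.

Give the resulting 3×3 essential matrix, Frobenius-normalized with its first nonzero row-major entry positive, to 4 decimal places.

matrix = [0.3218 -0.3986 -0.1186; -0.3427 0.3004 0.1409; -0.4194 -0.4955 0.2730]

after S1 (compose_se3): R=[-0.0075 -0.6382 -0.7699; -0.8811 0.3683 -0.2967; 0.4728 0.6761 -0.5651], t=(3.7152, 1.1316, -0.7537)
after S2 (invert_se3): R=[-0.0075 -0.8811 0.4728; -0.6382 0.3683 0.6761; -0.7699 -0.2967 -0.5651], t=(1.3813, 2.4638, 2.7700)
after S3 (essential): [0.3218 -0.3986 -0.1186; -0.3427 0.3004 0.1409; -0.4194 -0.4955 0.2730]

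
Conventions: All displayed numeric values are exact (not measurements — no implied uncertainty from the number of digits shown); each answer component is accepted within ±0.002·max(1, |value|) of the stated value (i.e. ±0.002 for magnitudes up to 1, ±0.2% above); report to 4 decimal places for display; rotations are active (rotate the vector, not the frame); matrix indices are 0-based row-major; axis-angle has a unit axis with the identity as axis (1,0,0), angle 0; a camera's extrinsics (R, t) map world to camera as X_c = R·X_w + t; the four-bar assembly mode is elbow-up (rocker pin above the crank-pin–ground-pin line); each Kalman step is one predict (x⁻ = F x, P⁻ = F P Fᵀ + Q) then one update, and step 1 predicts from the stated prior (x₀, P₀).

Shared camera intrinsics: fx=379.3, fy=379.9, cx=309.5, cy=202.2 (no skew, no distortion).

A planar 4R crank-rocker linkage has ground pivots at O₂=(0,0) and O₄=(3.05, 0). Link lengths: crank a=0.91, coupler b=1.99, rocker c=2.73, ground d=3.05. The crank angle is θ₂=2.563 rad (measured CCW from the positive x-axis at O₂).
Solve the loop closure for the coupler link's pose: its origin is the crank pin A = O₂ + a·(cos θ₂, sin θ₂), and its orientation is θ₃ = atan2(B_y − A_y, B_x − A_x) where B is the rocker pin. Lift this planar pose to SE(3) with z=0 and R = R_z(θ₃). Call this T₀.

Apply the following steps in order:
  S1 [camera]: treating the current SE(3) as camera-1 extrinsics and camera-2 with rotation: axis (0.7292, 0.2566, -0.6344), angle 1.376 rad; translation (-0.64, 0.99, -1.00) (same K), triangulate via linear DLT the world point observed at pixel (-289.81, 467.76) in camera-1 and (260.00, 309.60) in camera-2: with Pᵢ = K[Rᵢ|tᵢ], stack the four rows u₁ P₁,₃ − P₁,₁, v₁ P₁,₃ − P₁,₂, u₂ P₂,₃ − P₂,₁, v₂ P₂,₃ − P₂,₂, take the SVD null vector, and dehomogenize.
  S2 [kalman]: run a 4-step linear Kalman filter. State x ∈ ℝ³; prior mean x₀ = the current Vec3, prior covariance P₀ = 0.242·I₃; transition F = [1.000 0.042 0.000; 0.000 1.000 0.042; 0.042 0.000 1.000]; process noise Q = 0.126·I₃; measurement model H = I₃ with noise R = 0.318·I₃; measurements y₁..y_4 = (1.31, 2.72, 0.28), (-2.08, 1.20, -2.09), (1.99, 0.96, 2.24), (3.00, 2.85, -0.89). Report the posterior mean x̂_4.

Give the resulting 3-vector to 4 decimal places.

source (fourbar_fk): coupler pose = R=[0.8188 -0.5741 0.0000; 0.5741 0.8188 0.0000; 0.0000 0.0000 1.0000], t=(-0.7619, 0.4976, 0.0000)
after S1 (triangulate): (-1.2788, 1.8356, 1.8118)
after S2 (kf_track): (1.6898, 2.1101, 0.0396)

result = (1.6898, 2.1101, 0.0396)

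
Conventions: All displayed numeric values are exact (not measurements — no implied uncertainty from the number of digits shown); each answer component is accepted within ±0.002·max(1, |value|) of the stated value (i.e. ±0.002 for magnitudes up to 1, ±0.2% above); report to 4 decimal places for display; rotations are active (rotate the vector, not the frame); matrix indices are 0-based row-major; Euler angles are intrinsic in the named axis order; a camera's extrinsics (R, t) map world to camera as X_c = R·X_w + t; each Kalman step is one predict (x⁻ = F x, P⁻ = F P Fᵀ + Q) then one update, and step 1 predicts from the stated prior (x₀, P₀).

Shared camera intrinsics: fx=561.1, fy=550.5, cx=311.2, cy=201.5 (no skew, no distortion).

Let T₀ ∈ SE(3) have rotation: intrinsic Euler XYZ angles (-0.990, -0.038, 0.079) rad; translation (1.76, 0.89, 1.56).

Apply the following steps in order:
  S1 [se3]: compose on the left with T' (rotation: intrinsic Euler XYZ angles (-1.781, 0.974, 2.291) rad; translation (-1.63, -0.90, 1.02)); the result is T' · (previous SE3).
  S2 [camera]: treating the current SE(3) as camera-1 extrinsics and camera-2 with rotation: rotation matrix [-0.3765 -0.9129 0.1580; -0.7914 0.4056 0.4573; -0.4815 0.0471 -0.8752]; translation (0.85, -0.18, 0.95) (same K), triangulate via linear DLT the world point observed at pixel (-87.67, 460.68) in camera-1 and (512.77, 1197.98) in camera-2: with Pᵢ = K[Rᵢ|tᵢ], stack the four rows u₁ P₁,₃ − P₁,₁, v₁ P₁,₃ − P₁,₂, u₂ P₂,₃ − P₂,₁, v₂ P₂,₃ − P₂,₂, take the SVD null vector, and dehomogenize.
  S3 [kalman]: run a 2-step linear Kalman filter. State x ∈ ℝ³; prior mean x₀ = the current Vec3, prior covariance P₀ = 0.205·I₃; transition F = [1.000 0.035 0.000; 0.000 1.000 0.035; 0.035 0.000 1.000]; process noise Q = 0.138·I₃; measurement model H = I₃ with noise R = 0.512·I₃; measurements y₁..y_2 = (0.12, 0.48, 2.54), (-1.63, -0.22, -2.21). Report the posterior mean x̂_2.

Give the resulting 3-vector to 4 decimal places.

result = (-1.3239, 0.5450, -0.0515)

after S1 (compose_se3): R=[-0.4383 -0.8915 0.1147; 0.4063 -0.0827 0.9100; -0.8018 0.4454 0.3984], t=(-1.3680, 1.2840, -0.1985)
after S2 (triangulate): (-1.9717, 1.3808, 0.7913)
after S3 (kf_track): (-1.3239, 0.5450, -0.0515)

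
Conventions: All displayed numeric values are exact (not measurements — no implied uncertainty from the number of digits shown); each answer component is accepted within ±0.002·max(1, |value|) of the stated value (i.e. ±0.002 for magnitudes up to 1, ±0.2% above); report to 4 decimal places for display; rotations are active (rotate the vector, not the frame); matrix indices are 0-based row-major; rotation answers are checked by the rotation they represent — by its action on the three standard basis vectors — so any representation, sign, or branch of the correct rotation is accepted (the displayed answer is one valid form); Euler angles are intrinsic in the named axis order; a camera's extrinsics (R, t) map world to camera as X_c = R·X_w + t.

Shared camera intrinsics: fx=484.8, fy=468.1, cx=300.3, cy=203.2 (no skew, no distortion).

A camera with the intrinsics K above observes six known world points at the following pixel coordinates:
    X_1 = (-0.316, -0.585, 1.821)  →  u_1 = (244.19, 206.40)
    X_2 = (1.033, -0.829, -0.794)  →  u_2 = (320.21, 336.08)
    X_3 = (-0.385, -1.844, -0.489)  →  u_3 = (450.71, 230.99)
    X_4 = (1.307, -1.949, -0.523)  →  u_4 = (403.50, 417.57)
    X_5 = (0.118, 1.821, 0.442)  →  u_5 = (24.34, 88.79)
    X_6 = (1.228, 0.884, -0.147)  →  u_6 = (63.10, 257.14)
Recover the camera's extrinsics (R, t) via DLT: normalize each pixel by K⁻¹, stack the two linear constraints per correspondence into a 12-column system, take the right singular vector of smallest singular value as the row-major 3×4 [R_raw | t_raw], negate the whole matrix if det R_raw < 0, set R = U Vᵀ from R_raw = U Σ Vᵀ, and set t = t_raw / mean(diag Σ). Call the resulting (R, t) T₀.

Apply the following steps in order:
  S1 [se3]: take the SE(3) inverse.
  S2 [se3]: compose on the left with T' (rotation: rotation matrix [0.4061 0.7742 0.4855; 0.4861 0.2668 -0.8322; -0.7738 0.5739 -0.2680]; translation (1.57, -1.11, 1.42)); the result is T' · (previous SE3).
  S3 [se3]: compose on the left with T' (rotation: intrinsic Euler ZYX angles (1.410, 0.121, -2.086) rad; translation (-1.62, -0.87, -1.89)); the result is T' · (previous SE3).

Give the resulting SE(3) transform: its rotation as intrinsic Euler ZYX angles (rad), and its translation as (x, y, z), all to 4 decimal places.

source (pnp_recover): camera pose = R=[-0.3830 -0.8116 -0.4412; 0.8628 -0.4849 0.1429; -0.3299 -0.3260 0.8860], t=(-0.4900, -0.2300, 4.1199)
after S1 (invert_se3): R=[-0.3830 0.8628 -0.3299; -0.8116 -0.4849 -0.3260; -0.4412 0.1429 0.8860], t=(1.3698, 0.8337, -3.8334)
after S2 (compose_se3): R=[-0.9981 0.0443 0.0438; -0.0356 0.1712 -0.9846; -0.0512 -0.9842 -0.1693], t=(0.9107, 2.9684, 1.8659)
after S3 (compose_se3): R=[-0.1309 0.9422 -0.3083; -0.9756 -0.0671 0.2090; 0.1762 0.3282 0.9280], t=(-1.7020, -0.3691, -5.4767)

rotation (euler_zyx) = (-1.7042, -0.1772, 0.3399), translation = (-1.7020, -0.3691, -5.4767)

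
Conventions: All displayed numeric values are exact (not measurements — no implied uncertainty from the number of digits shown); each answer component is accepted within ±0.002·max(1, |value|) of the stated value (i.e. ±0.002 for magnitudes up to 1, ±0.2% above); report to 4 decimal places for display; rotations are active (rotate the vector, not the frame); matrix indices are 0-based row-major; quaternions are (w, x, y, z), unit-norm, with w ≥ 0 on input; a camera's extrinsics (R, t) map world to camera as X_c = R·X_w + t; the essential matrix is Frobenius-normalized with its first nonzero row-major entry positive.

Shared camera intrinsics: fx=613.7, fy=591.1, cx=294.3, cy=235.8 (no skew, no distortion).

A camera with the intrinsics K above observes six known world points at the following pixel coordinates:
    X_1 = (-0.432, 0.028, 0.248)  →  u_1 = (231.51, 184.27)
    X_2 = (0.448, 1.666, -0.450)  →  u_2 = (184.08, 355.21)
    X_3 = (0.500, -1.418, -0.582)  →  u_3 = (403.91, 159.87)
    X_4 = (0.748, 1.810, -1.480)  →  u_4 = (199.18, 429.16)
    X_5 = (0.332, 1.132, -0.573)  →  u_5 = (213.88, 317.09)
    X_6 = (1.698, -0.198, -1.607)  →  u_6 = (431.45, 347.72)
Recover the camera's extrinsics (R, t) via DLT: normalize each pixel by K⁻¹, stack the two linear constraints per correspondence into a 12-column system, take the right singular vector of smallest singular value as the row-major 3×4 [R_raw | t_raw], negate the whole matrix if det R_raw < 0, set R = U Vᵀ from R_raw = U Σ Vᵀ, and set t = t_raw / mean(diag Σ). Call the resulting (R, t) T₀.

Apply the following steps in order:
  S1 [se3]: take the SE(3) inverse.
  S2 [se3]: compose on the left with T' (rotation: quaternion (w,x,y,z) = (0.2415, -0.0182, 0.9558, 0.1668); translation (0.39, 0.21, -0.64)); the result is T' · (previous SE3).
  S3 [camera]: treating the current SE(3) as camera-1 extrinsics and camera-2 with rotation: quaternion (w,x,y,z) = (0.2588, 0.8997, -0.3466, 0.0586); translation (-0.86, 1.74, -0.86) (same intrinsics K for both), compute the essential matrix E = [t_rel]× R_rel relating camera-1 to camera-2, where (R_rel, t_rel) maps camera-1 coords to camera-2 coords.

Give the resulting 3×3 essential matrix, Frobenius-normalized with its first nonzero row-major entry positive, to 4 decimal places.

source (pnp_recover): camera pose = R=[0.6714 -0.7153 -0.1937; 0.6912 0.6987 -0.1843; 0.2672 -0.0102 0.9636], t=(-0.3402, -0.2703, 6.7044)
after S1 (invert_se3): R=[0.6714 0.6912 0.2672; -0.7153 0.6987 -0.0102; -0.1937 -0.1843 0.9636], t=(-1.3761, 0.0137, -6.5760)
after S2 (compose_se3): R=[-0.5984 -0.7747 0.2043; -0.7078 0.6306 0.3183; -0.3755 0.0459 -0.9257], t=(-1.3927, -1.9946, 5.4510)
after S3 (essential): [0.5837 -0.0663 0.3610; -0.1337 0.6245 0.2766; -0.1103 -0.0997 -0.1344]

matrix = [0.5837 -0.0663 0.3610; -0.1337 0.6245 0.2766; -0.1103 -0.0997 -0.1344]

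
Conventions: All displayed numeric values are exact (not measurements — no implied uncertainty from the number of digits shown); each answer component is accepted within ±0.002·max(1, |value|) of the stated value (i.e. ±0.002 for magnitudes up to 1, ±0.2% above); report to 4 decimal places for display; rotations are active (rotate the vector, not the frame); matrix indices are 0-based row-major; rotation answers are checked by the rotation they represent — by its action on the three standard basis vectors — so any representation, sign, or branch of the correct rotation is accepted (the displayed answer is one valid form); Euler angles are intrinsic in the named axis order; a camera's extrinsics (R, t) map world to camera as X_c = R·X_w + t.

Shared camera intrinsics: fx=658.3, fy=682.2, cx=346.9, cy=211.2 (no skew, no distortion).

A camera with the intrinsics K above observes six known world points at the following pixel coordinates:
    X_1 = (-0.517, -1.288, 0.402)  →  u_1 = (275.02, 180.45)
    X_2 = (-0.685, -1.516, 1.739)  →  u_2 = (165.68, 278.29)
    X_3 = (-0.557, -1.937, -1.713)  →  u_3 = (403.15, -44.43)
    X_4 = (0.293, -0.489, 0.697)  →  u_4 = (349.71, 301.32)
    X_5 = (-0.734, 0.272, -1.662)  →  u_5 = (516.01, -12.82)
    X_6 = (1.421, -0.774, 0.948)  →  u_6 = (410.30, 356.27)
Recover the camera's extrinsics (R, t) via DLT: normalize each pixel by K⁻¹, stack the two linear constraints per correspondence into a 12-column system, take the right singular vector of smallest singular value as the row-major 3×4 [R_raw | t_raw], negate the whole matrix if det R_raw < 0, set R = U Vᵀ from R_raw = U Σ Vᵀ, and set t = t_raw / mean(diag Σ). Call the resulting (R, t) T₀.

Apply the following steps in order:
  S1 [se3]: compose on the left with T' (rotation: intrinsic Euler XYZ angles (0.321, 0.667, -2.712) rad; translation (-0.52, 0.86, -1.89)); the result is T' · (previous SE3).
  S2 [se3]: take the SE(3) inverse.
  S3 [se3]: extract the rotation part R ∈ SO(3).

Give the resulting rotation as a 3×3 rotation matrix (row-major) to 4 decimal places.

source (pnp_recover): camera pose = R=[0.7234 0.2921 -0.6257; 0.4829 0.4336 0.7608; 0.4935 -0.8524 0.1726], t=(0.3900, 0.2500, 4.6895)
after S1 (compose_se3): R=[-0.0534 -0.5941 0.8026; -0.9139 -0.2948 -0.2789; 0.4023 -0.7485 -0.5272], t=(2.1844, -0.7212, 1.6303)
after S2 (invert_se3): R=[-0.0534 -0.9139 0.4023; -0.5941 -0.2948 -0.7485; 0.8026 -0.2789 -0.5272], t=(-1.1985, 2.3053, -1.0949)
after S3 (rot_of_se3): [-0.0534 -0.9139 0.4023; -0.5941 -0.2948 -0.7485; 0.8026 -0.2789 -0.5272]

rotation (matrix) = ((-0.0534, -0.9139, 0.4023), (-0.5941, -0.2948, -0.7485), (0.8026, -0.2789, -0.5272))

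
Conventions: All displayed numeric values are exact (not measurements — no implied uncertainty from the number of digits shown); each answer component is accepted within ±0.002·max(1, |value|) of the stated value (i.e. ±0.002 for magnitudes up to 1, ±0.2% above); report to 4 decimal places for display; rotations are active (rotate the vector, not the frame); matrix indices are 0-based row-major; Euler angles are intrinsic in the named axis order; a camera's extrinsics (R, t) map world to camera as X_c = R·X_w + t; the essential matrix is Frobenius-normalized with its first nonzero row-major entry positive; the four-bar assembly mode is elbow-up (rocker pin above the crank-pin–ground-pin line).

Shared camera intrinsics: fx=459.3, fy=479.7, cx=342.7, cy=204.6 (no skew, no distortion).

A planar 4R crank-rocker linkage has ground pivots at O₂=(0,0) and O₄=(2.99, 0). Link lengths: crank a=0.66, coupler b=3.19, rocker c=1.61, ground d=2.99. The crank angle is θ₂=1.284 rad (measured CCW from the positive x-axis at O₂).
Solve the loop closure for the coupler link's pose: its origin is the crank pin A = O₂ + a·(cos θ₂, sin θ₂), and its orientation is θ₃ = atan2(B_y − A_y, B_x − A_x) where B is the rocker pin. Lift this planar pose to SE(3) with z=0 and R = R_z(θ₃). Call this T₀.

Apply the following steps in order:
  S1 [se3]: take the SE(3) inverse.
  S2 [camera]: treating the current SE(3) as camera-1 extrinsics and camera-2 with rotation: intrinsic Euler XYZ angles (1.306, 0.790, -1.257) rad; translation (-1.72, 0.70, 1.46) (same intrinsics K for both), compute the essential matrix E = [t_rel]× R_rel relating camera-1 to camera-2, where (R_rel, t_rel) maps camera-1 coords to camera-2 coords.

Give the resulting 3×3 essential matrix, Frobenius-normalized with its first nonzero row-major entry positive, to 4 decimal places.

source (fourbar_fk): coupler pose = R=[0.9537 -0.3007 0.0000; 0.3007 0.9537 0.0000; 0.0000 0.0000 1.0000], t=(0.1867, 0.6330, 0.0000)
after S1 (invert_se3): R=[0.9537 0.3007 0.0000; -0.3007 0.9537 0.0000; 0.0000 0.0000 1.0000], t=(-0.3684, -0.5476, 0.0000)
after S2 (essential): [0.4167 0.1587 -0.3677; 0.1846 -0.4184 -0.3872; 0.2286 0.5045 -0.0101]

matrix = [0.4167 0.1587 -0.3677; 0.1846 -0.4184 -0.3872; 0.2286 0.5045 -0.0101]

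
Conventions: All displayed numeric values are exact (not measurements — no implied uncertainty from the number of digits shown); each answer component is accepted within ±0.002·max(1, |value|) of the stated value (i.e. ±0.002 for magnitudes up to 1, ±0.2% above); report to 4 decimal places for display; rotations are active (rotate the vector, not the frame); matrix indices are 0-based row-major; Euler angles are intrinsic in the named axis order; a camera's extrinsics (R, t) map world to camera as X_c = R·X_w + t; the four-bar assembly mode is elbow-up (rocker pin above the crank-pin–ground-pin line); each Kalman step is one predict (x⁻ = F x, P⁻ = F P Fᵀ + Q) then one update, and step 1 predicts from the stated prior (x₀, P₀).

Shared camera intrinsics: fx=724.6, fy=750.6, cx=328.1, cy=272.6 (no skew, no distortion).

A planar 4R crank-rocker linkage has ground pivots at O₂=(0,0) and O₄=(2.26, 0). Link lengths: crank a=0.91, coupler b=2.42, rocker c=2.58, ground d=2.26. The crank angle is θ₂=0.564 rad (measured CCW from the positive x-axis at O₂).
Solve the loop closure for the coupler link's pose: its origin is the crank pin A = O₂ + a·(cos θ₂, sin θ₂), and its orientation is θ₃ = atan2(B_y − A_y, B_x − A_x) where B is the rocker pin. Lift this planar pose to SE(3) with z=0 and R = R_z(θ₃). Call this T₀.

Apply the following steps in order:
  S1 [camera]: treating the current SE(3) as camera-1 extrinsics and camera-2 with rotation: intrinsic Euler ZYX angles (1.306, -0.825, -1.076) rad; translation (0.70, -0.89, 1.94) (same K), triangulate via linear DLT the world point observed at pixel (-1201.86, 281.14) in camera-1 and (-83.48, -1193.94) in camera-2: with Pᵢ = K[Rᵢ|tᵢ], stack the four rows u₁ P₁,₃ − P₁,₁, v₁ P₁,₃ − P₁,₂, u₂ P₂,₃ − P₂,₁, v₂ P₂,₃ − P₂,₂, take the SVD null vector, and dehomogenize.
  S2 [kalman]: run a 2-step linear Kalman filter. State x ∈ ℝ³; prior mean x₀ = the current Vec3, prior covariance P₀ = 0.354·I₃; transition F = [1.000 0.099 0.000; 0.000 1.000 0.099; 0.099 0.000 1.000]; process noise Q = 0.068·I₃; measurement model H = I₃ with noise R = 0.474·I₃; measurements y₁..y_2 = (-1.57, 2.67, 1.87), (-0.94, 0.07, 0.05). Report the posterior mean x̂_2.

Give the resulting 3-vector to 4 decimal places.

source (fourbar_fk): coupler pose = R=[0.5105 -0.8599 0.0000; 0.8599 0.5105 0.0000; 0.0000 0.0000 1.0000], t=(0.7691, 0.4865, 0.0000)
after S1 (triangulate): (-1.2572, 1.1739, 0.4178)
after S2 (kf_track): (-1.1056, 1.2623, 0.5486)

result = (-1.1056, 1.2623, 0.5486)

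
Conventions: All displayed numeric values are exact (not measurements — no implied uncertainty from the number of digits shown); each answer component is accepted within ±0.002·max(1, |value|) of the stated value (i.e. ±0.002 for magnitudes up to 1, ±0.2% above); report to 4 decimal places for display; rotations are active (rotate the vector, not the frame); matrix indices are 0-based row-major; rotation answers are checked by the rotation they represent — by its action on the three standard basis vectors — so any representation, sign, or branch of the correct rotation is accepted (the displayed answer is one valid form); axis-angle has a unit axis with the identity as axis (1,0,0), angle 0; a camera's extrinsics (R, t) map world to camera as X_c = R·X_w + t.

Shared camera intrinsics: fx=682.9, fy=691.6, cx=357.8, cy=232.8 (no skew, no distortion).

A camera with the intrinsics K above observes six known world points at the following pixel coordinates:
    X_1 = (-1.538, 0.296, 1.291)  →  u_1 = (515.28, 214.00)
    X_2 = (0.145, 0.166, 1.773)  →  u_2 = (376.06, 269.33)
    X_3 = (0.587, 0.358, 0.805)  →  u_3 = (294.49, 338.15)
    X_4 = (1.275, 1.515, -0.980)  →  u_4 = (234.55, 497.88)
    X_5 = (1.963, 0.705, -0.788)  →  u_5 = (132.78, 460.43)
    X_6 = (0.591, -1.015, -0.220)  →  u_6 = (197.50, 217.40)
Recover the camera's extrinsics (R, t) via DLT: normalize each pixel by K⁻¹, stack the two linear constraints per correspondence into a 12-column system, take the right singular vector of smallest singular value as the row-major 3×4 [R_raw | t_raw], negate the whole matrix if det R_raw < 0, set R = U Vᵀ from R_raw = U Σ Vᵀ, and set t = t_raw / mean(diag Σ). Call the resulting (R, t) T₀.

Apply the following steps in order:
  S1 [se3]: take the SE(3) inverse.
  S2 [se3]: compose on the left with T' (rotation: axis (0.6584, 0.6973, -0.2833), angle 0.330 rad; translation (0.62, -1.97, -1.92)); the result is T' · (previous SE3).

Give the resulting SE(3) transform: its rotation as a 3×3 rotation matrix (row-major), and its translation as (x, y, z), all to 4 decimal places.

source (pnp_recover): camera pose = R=[-0.8107 0.4517 0.3724; 0.3844 0.8905 -0.2432; -0.4415 -0.0540 -0.8956], t=(-0.4900, 0.4800, 6.4397)
after S1 (invert_se3): R=[-0.8107 0.3844 -0.4415; 0.4517 0.8905 -0.0540; 0.3724 -0.2432 -0.8956], t=(2.2615, 0.1417, 6.0668)
after S2 (compose_se3): R=[-0.6529 0.4240 -0.6277; 0.4101 0.8946 0.1777; 0.6368 -0.1414 -0.7579], t=(4.1386, -3.3429, 3.3407)

rotation (matrix) = ((-0.6529, 0.4240, -0.6277), (0.4101, 0.8946, 0.1777), (0.6368, -0.1414, -0.7579)), translation = (4.1386, -3.3429, 3.3407)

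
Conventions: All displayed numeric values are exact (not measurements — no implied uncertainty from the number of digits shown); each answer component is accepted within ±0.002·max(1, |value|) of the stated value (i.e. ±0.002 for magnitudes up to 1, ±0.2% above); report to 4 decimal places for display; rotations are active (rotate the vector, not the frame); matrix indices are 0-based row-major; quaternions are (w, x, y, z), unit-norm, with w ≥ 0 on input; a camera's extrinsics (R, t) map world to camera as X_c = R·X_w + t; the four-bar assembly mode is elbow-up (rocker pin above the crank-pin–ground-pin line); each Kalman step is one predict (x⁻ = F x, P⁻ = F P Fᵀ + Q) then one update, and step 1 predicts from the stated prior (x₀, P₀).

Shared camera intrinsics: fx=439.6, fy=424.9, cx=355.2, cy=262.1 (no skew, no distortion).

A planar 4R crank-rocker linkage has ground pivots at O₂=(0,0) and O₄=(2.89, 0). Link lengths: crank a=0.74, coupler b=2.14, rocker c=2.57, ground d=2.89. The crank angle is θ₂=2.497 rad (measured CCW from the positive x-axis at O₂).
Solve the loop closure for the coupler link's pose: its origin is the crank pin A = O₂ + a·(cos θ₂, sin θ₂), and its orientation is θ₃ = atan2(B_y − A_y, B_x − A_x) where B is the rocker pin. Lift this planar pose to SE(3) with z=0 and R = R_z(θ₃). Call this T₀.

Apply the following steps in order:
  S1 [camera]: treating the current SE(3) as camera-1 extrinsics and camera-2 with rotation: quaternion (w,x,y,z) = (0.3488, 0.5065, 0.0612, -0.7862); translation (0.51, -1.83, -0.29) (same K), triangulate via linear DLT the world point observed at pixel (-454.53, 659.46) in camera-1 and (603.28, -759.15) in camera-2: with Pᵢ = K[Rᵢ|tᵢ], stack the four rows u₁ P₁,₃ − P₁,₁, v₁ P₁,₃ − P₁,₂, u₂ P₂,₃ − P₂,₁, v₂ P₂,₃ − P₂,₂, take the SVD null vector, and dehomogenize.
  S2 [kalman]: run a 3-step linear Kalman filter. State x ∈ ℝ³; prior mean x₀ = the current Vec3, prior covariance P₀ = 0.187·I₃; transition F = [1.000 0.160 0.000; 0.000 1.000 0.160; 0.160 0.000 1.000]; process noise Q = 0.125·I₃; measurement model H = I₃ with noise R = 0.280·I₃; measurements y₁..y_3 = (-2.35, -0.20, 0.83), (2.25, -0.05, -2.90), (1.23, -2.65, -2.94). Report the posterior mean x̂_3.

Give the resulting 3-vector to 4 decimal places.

result = (0.6395, -1.2256, -2.0096)

source (fourbar_fk): coupler pose = R=[0.7720 -0.6357 0.0000; 0.6357 0.7720 0.0000; 0.0000 0.0000 1.0000], t=(-0.5915, 0.4446, 0.0000)
after S1 (triangulate): (-0.7657, 1.4302, 1.1356)
after S2 (kf_track): (0.6395, -1.2256, -2.0096)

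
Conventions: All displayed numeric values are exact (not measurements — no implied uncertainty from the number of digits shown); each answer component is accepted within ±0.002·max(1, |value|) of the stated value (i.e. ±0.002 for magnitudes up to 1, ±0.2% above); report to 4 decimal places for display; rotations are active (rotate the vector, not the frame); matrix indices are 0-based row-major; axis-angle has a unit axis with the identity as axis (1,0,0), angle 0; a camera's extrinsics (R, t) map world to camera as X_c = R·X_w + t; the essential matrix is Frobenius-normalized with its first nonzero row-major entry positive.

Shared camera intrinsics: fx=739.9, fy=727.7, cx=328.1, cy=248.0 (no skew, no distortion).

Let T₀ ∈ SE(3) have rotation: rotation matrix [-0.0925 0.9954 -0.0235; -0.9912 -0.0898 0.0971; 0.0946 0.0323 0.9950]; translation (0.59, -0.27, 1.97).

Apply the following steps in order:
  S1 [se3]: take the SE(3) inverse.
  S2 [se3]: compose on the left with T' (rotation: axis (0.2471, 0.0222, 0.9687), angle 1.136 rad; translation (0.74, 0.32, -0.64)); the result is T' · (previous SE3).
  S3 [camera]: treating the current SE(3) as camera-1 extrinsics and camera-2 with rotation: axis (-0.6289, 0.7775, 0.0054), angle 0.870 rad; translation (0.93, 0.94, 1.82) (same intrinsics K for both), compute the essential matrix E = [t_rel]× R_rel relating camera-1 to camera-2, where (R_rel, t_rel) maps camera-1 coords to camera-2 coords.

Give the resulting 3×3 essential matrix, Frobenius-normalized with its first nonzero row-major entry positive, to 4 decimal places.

after S1 (invert_se3): R=[-0.0925 -0.9912 0.0946; 0.9954 -0.0898 0.0323; -0.0235 0.0971 0.9950], t=(-0.3994, -0.6752, -1.9200)
after S2 (compose_se3): R=[-0.9174 -0.3586 0.1728; 0.3430 -0.9324 -0.1136; 0.2019 -0.0449 0.9784], t=(0.8440, 0.0897, -2.6986)
after S3 (essential): [0.2928 0.4005 0.0200; -0.6274 0.0540 0.0147; 0.1432 -0.5785 -0.0391]

matrix = [0.2928 0.4005 0.0200; -0.6274 0.0540 0.0147; 0.1432 -0.5785 -0.0391]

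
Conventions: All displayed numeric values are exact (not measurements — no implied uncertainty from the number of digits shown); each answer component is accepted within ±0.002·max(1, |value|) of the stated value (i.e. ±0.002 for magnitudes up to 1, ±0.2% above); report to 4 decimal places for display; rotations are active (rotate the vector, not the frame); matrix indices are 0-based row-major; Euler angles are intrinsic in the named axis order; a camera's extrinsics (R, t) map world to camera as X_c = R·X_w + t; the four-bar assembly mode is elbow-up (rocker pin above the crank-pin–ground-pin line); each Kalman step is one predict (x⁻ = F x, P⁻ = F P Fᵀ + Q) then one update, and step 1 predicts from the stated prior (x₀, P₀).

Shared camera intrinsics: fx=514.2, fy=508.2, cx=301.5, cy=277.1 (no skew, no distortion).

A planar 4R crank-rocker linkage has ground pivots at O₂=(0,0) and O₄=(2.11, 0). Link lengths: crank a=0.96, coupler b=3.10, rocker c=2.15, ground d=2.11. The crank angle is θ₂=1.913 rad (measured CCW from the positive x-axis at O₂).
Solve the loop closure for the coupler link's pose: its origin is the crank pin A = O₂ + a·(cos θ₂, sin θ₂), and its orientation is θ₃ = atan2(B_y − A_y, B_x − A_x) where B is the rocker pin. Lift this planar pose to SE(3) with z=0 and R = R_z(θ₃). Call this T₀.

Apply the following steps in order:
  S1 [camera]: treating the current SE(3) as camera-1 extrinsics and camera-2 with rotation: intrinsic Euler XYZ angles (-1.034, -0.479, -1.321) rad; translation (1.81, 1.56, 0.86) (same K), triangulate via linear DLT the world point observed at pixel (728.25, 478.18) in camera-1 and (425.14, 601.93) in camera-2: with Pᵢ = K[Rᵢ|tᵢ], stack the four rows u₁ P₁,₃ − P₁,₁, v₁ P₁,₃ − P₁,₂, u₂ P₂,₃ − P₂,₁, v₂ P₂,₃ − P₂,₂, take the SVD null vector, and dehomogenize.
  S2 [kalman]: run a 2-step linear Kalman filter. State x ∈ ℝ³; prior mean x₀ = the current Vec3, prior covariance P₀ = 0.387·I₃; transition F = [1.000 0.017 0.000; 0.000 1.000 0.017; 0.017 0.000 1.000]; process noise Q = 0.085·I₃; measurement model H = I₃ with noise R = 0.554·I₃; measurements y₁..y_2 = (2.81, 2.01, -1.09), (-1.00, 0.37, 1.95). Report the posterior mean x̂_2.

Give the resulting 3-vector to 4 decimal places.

result = (0.8642, 0.4176, 0.9502)

source (fourbar_fk): coupler pose = R=[0.9216 -0.3882 0.0000; 0.3882 0.9216 0.0000; 0.0000 0.0000 1.0000], t=(-0.3221, 0.9043, 0.0000)
after S1 (triangulate): (1.3045, -0.8956, 1.4793)
after S2 (kf_track): (0.8642, 0.4176, 0.9502)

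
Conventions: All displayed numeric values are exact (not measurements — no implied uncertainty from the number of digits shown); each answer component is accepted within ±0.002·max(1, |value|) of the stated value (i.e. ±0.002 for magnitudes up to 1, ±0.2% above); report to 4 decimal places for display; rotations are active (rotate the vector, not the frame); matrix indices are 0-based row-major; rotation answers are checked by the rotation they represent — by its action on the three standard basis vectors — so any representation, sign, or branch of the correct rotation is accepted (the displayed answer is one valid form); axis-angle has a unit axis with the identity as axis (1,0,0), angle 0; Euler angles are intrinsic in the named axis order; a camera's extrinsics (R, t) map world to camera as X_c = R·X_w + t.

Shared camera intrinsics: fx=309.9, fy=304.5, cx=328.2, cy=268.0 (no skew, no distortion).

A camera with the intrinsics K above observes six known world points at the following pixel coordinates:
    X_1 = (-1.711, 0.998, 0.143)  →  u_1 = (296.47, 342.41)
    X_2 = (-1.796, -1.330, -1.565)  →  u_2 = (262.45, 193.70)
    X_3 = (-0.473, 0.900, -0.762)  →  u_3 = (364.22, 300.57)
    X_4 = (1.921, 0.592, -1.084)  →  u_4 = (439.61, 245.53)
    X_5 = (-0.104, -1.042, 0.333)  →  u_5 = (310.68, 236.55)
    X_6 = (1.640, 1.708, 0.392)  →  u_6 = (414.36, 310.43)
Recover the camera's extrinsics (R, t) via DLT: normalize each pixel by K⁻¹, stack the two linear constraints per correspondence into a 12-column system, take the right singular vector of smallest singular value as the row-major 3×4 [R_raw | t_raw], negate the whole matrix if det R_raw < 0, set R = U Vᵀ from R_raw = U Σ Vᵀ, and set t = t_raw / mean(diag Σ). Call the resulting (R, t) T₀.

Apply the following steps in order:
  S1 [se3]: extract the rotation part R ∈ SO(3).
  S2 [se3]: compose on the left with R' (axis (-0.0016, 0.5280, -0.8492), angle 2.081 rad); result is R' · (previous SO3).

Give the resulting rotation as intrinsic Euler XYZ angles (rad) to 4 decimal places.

rotation (euler_xyz) = (0.5381, 1.0557, -2.3758)

source (pnp_recover): camera pose = R=[0.7697 0.4704 -0.4316; -0.3181 0.8688 0.3795; 0.5535 -0.1548 0.8184], t=(0.3003, -0.0099, 6.9421)
after S1 (rot_of_se3): [0.7697 0.4704 -0.4316; -0.3181 0.8688 0.3795; 0.5535 -0.1548 0.8184]
after S2 (compose_so3): [-0.3551 0.3414 0.8703; -0.9167 -0.3098 -0.2525; 0.1834 -0.8874 0.4230]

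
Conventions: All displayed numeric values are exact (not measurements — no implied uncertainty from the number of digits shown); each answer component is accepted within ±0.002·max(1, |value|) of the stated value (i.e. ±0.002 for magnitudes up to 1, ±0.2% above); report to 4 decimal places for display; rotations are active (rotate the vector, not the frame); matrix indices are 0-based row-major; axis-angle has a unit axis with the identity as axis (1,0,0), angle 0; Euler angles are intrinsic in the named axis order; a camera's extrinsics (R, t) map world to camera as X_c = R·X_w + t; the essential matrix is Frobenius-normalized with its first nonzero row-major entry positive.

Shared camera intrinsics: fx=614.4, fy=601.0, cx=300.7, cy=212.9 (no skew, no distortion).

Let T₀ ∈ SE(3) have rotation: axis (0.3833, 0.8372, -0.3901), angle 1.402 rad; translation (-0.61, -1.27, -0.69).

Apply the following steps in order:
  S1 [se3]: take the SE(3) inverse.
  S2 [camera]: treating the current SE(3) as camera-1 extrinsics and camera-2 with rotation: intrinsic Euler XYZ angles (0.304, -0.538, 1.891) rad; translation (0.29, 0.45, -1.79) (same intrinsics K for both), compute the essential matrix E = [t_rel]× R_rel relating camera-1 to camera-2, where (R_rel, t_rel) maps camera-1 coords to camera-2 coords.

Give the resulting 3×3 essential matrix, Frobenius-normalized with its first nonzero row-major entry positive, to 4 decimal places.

after S1 (invert_se3): R=[0.2902 -0.1176 -0.9497; 0.6515 0.7512 0.1061; 0.7009 -0.6496 0.2946], t=(-0.6276, 1.4246, -0.1941)
after S2 (essential): [0.2138 0.2132 0.3804; 0.1043 0.5326 -0.4482; 0.2431 0.3025 0.3436]

matrix = [0.2138 0.2132 0.3804; 0.1043 0.5326 -0.4482; 0.2431 0.3025 0.3436]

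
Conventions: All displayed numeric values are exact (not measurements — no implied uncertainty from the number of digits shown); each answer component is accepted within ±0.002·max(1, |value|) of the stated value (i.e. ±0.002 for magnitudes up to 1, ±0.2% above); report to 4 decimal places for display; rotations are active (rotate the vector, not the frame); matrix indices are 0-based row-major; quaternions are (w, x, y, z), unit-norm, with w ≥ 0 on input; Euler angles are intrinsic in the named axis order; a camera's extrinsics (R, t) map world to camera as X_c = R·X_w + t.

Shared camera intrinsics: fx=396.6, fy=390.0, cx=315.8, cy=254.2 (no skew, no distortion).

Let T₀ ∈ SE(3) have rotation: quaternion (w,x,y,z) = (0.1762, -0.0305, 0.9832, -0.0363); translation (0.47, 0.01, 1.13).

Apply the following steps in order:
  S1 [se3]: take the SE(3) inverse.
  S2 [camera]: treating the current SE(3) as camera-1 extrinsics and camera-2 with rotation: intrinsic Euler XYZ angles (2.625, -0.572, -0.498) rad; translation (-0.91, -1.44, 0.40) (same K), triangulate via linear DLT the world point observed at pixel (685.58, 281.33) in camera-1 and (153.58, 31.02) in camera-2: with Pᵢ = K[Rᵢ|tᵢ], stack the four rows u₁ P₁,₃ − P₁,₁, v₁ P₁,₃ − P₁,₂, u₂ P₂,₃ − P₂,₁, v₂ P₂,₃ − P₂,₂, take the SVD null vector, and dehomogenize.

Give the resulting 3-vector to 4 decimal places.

after S1 (invert_se3): R=[-0.9360 -0.0728 -0.3443; -0.0472 0.9955 -0.0821; 0.3487 -0.0606 -0.9353], t=(0.8297, 0.1050, 0.8936)
after S2 (triangulate): (-0.5202, -0.1012, -1.2397)

result = (-0.5202, -0.1012, -1.2397)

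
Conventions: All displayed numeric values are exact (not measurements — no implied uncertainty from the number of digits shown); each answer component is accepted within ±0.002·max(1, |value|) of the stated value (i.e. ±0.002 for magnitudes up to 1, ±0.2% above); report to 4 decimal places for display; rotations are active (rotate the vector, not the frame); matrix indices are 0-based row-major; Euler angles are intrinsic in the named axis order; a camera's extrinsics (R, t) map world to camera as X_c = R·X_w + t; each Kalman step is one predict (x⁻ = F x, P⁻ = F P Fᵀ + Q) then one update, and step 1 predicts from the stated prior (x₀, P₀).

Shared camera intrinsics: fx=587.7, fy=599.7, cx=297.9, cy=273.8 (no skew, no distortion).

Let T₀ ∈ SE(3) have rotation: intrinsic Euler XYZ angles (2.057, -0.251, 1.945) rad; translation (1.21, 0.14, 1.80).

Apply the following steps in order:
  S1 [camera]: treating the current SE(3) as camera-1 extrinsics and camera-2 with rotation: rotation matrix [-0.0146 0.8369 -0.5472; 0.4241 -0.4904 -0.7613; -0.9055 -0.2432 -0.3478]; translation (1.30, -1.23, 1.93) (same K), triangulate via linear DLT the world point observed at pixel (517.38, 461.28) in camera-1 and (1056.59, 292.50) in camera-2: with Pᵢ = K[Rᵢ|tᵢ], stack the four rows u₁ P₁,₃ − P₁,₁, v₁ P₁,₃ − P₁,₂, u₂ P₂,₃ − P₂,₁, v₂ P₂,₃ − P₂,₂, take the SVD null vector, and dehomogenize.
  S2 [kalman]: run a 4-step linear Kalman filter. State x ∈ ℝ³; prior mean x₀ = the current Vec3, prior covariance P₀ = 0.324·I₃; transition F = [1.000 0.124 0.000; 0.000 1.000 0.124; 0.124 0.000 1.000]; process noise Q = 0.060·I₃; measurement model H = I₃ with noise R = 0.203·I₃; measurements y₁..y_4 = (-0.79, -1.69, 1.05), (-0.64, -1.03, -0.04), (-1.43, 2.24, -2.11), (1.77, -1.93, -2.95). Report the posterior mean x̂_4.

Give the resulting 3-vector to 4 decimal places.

after S1 (triangulate): (0.8376, 0.0868, -1.2701)
after S2 (kf_track): (0.1214, -0.6842, -1.8030)

result = (0.1214, -0.6842, -1.8030)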